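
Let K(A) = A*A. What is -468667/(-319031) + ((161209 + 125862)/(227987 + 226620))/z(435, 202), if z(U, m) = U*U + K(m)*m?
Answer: 1796437906885271278/1222871148711569161 ≈ 1.4690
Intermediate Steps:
K(A) = A**2
z(U, m) = U**2 + m**3 (z(U, m) = U*U + m**2*m = U**2 + m**3)
-468667/(-319031) + ((161209 + 125862)/(227987 + 226620))/z(435, 202) = -468667/(-319031) + ((161209 + 125862)/(227987 + 226620))/(435**2 + 202**3) = -468667*(-1/319031) + (287071/454607)/(189225 + 8242408) = 468667/319031 + (287071*(1/454607))/8431633 = 468667/319031 + (287071/454607)*(1/8431633) = 468667/319031 + 287071/3833079383231 = 1796437906885271278/1222871148711569161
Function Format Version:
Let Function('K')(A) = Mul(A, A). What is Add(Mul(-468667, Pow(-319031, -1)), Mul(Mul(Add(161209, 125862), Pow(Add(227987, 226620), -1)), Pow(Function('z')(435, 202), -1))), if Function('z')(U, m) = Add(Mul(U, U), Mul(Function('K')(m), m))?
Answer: Rational(1796437906885271278, 1222871148711569161) ≈ 1.4690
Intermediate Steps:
Function('K')(A) = Pow(A, 2)
Function('z')(U, m) = Add(Pow(U, 2), Pow(m, 3)) (Function('z')(U, m) = Add(Mul(U, U), Mul(Pow(m, 2), m)) = Add(Pow(U, 2), Pow(m, 3)))
Add(Mul(-468667, Pow(-319031, -1)), Mul(Mul(Add(161209, 125862), Pow(Add(227987, 226620), -1)), Pow(Function('z')(435, 202), -1))) = Add(Mul(-468667, Pow(-319031, -1)), Mul(Mul(Add(161209, 125862), Pow(Add(227987, 226620), -1)), Pow(Add(Pow(435, 2), Pow(202, 3)), -1))) = Add(Mul(-468667, Rational(-1, 319031)), Mul(Mul(287071, Pow(454607, -1)), Pow(Add(189225, 8242408), -1))) = Add(Rational(468667, 319031), Mul(Mul(287071, Rational(1, 454607)), Pow(8431633, -1))) = Add(Rational(468667, 319031), Mul(Rational(287071, 454607), Rational(1, 8431633))) = Add(Rational(468667, 319031), Rational(287071, 3833079383231)) = Rational(1796437906885271278, 1222871148711569161)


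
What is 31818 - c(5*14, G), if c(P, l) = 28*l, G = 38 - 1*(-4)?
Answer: 30642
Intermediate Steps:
G = 42 (G = 38 + 4 = 42)
31818 - c(5*14, G) = 31818 - 28*42 = 31818 - 1*1176 = 31818 - 1176 = 30642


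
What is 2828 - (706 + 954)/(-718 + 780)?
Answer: 86838/31 ≈ 2801.2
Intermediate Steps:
2828 - (706 + 954)/(-718 + 780) = 2828 - 1660/62 = 2828 - 1*830/31 = 2828 - 830/31 = 86838/31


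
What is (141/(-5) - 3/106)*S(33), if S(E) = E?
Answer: -493713/530 ≈ -931.53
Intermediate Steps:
(141/(-5) - 3/106)*S(33) = (141/(-5) - 3/106)*33 = (141*(-1/5) - 3*1/106)*33 = (-141/5 - 3/106)*33 = -14961/530*33 = -493713/530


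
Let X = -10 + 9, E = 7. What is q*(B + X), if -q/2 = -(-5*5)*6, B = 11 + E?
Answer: -5100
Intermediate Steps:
B = 18 (B = 11 + 7 = 18)
X = -1
q = -300 (q = -(-2)*-5*5*6 = -(-2)*(-25*6) = -(-2)*(-150) = -2*150 = -300)
q*(B + X) = -300*(18 - 1) = -300*17 = -5100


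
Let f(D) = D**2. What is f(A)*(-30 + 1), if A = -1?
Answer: -29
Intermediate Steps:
f(A)*(-30 + 1) = (-1)**2*(-30 + 1) = 1*(-29) = -29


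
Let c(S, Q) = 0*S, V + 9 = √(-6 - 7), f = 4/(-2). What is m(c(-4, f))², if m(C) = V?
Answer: (9 - I*√13)² ≈ 68.0 - 64.9*I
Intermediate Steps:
f = -2 (f = 4*(-½) = -2)
V = -9 + I*√13 (V = -9 + √(-6 - 7) = -9 + √(-13) = -9 + I*√13 ≈ -9.0 + 3.6056*I)
c(S, Q) = 0
m(C) = -9 + I*√13
m(c(-4, f))² = (-9 + I*√13)²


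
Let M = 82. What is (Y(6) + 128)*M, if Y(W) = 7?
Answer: 11070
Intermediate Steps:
(Y(6) + 128)*M = (7 + 128)*82 = 135*82 = 11070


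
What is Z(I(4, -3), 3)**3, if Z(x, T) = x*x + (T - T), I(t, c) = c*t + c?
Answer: 11390625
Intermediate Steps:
I(t, c) = c + c*t
Z(x, T) = x**2 (Z(x, T) = x**2 + 0 = x**2)
Z(I(4, -3), 3)**3 = ((-3*(1 + 4))**2)**3 = ((-3*5)**2)**3 = ((-15)**2)**3 = 225**3 = 11390625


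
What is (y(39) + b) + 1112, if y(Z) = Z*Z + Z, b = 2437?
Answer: 5109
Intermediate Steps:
y(Z) = Z + Z² (y(Z) = Z² + Z = Z + Z²)
(y(39) + b) + 1112 = (39*(1 + 39) + 2437) + 1112 = (39*40 + 2437) + 1112 = (1560 + 2437) + 1112 = 3997 + 1112 = 5109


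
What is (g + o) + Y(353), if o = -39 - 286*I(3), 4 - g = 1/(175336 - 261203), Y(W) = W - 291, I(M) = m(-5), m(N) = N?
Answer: 125108220/85867 ≈ 1457.0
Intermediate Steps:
I(M) = -5
Y(W) = -291 + W
g = 343469/85867 (g = 4 - 1/(175336 - 261203) = 4 - 1/(-85867) = 4 - 1*(-1/85867) = 4 + 1/85867 = 343469/85867 ≈ 4.0000)
o = 1391 (o = -39 - 286*(-5) = -39 + 1430 = 1391)
(g + o) + Y(353) = (343469/85867 + 1391) + (-291 + 353) = 119784466/85867 + 62 = 125108220/85867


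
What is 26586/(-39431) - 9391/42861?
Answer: -215685581/241436013 ≈ -0.89334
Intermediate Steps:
26586/(-39431) - 9391/42861 = 26586*(-1/39431) - 9391*1/42861 = -3798/5633 - 9391/42861 = -215685581/241436013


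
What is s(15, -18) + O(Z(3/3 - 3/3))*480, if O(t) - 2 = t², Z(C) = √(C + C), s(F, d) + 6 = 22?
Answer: 976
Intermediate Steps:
s(F, d) = 16 (s(F, d) = -6 + 22 = 16)
Z(C) = √2*√C (Z(C) = √(2*C) = √2*√C)
O(t) = 2 + t²
s(15, -18) + O(Z(3/3 - 3/3))*480 = 16 + (2 + (√2*√(3/3 - 3/3))²)*480 = 16 + (2 + (√2*√(3*(⅓) - 3*⅓))²)*480 = 16 + (2 + (√2*√(1 - 1))²)*480 = 16 + (2 + (√2*√0)²)*480 = 16 + (2 + (√2*0)²)*480 = 16 + (2 + 0²)*480 = 16 + (2 + 0)*480 = 16 + 2*480 = 16 + 960 = 976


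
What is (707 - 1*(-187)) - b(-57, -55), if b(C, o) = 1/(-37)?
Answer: 33079/37 ≈ 894.03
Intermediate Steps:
b(C, o) = -1/37
(707 - 1*(-187)) - b(-57, -55) = (707 - 1*(-187)) - 1*(-1/37) = (707 + 187) + 1/37 = 894 + 1/37 = 33079/37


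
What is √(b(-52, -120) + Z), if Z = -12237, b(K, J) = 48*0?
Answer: I*√12237 ≈ 110.62*I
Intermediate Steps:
b(K, J) = 0
√(b(-52, -120) + Z) = √(0 - 12237) = √(-12237) = I*√12237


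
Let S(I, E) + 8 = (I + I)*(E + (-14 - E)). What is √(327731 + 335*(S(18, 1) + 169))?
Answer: √212826 ≈ 461.33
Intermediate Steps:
S(I, E) = -8 - 28*I (S(I, E) = -8 + (I + I)*(E + (-14 - E)) = -8 + (2*I)*(-14) = -8 - 28*I)
√(327731 + 335*(S(18, 1) + 169)) = √(327731 + 335*((-8 - 28*18) + 169)) = √(327731 + 335*((-8 - 504) + 169)) = √(327731 + 335*(-512 + 169)) = √(327731 + 335*(-343)) = √(327731 - 114905) = √212826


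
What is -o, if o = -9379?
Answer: 9379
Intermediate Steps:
-o = -1*(-9379) = 9379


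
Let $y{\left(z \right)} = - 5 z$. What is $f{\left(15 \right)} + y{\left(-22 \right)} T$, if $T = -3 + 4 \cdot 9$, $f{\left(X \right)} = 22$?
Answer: $3652$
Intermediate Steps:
$T = 33$ ($T = -3 + 36 = 33$)
$f{\left(15 \right)} + y{\left(-22 \right)} T = 22 + \left(-5\right) \left(-22\right) 33 = 22 + 110 \cdot 33 = 22 + 3630 = 3652$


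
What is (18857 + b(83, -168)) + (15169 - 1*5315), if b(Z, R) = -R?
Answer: 28879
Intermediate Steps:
(18857 + b(83, -168)) + (15169 - 1*5315) = (18857 - 1*(-168)) + (15169 - 1*5315) = (18857 + 168) + (15169 - 5315) = 19025 + 9854 = 28879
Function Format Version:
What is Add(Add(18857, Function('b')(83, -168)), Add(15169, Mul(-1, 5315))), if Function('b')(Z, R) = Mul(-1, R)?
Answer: 28879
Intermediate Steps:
Add(Add(18857, Function('b')(83, -168)), Add(15169, Mul(-1, 5315))) = Add(Add(18857, Mul(-1, -168)), Add(15169, Mul(-1, 5315))) = Add(Add(18857, 168), Add(15169, -5315)) = Add(19025, 9854) = 28879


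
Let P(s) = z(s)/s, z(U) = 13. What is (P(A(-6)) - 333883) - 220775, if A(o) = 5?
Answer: -2773277/5 ≈ -5.5466e+5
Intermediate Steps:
P(s) = 13/s
(P(A(-6)) - 333883) - 220775 = (13/5 - 333883) - 220775 = -1669402/5 - 220775 = -2773277/5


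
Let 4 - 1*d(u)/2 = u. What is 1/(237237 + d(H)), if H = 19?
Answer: 1/237207 ≈ 4.2157e-6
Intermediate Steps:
d(u) = 8 - 2*u
1/(237237 + d(H)) = 1/(237237 + (8 - 2*19)) = 1/(237237 + (8 - 38)) = 1/(237237 - 30) = 1/237207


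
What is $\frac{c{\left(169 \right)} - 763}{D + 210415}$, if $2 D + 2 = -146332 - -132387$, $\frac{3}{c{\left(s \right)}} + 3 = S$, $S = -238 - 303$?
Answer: $- \frac{415075}{110672176} \approx -0.0037505$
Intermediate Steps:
$S = -541$ ($S = -238 - 303 = -541$)
$c{\left(s \right)} = - \frac{3}{544}$ ($c{\left(s \right)} = \frac{3}{-3 - 541} = \frac{3}{-544} = 3 \left(- \frac{1}{544}\right) = - \frac{3}{544}$)
$D = - \frac{13947}{2}$ ($D = -1 + \frac{-146332 - -132387}{2} = -1 + \frac{-146332 + 132387}{2} = -1 + \frac{1}{2} \left(-13945\right) = -1 - \frac{13945}{2} = - \frac{13947}{2} \approx -6973.5$)
$\frac{c{\left(169 \right)} - 763}{D + 210415} = \frac{- \frac{3}{544} - 763}{- \frac{13947}{2} + 210415} = - \frac{415075}{544 \cdot \frac{406883}{2}} = \left(- \frac{415075}{544}\right) \frac{2}{406883} = - \frac{415075}{110672176}$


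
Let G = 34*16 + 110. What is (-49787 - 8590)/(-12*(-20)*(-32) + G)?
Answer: 19459/2342 ≈ 8.3087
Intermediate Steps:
G = 654 (G = 544 + 110 = 654)
(-49787 - 8590)/(-12*(-20)*(-32) + G) = (-49787 - 8590)/(-12*(-20)*(-32) + 654) = -58377/(240*(-32) + 654) = -58377/(-7680 + 654) = -58377/(-7026) = -58377*(-1/7026) = 19459/2342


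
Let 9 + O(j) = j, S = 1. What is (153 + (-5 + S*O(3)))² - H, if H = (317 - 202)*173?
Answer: 269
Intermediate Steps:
O(j) = -9 + j
H = 19895 (H = 115*173 = 19895)
(153 + (-5 + S*O(3)))² - H = (153 + (-5 + 1*(-9 + 3)))² - 1*19895 = (153 + (-5 + 1*(-6)))² - 19895 = (153 + (-5 - 6))² - 19895 = (153 - 11)² - 19895 = 142² - 19895 = 20164 - 19895 = 269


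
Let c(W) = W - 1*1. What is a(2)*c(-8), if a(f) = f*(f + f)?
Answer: -72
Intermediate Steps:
c(W) = -1 + W (c(W) = W - 1 = -1 + W)
a(f) = 2*f² (a(f) = f*(2*f) = 2*f²)
a(2)*c(-8) = (2*2²)*(-1 - 8) = (2*4)*(-9) = 8*(-9) = -72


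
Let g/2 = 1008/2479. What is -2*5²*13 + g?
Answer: -1609334/2479 ≈ -649.19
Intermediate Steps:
g = 2016/2479 (g = 2*(1008/2479) = 2016/2479 ≈ 0.81323)
-2*5²*13 + g = -2*5²*13 + 2016/2479 = -2*25*13 + 2016/2479 = -50*13 + 2016/2479 = -650 + 2016/2479 = -1609334/2479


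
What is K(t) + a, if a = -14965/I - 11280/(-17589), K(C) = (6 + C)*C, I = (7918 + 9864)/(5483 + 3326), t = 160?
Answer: 1996202807125/104255866 ≈ 19147.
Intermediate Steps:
I = 17782/8809 ≈ 2.0186
K(C) = C*(6 + C)
a = -772832993835/104255866 (a = -14965/17782/8809 - 11280/(-17589) = -14965*8809/17782 - 11280*(-1/17589) = -131826685/17782 + 3760/5863 = -772832993835/104255866 ≈ -7412.9)
K(t) + a = 160*(6 + 160) - 772832993835/104255866 = 160*166 - 772832993835/104255866 = 26560 - 772832993835/104255866 = 1996202807125/104255866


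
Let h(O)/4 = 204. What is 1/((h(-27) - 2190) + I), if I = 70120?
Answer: 1/68746 ≈ 1.4546e-5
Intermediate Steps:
h(O) = 816 (h(O) = 4*204 = 816)
1/((h(-27) - 2190) + I) = 1/((816 - 2190) + 70120) = 1/(-1374 + 70120) = 1/68746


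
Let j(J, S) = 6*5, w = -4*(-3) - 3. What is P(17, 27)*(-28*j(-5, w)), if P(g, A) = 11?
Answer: -9240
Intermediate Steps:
w = 9 (w = 12 - 3 = 9)
j(J, S) = 30
P(17, 27)*(-28*j(-5, w)) = 11*(-28*30) = 11*(-840) = -9240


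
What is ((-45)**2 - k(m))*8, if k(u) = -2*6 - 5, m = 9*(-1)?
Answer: 16336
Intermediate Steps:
m = -9
k(u) = -17 (k(u) = -12 - 5 = -17)
((-45)**2 - k(m))*8 = ((-45)**2 - 1*(-17))*8 = (2025 + 17)*8 = 2042*8 = 16336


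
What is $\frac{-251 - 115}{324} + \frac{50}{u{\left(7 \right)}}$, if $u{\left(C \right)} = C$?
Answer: $\frac{2273}{378} \approx 6.0132$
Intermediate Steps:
$\frac{-251 - 115}{324} + \frac{50}{u{\left(7 \right)}} = \frac{-251 - 115}{324} + \frac{50}{7} = \left(-366\right) \frac{1}{324} + 50 \cdot \frac{1}{7} = - \frac{61}{54} + \frac{50}{7} = \frac{2273}{378}$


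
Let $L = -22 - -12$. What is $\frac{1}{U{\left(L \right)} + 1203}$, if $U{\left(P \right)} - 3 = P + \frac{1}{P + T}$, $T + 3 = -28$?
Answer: $\frac{41}{49035} \approx 0.00083614$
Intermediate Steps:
$L = -10$ ($L = -22 + 12 = -10$)
$T = -31$ ($T = -3 - 28 = -31$)
$U{\left(P \right)} = 3 + P + \frac{1}{-31 + P}$ ($U{\left(P \right)} = 3 + \left(P + \frac{1}{P - 31}\right) = 3 + \left(P + \frac{1}{-31 + P}\right) = 3 + P + \frac{1}{-31 + P}$)
$\frac{1}{U{\left(L \right)} + 1203} = \frac{1}{\frac{-92 + \left(-10\right)^{2} - -280}{-31 - 10} + 1203} = \frac{1}{\frac{-92 + 100 + 280}{-41} + 1203} = \frac{1}{\left(- \frac{1}{41}\right) 288 + 1203} = \frac{1}{- \frac{288}{41} + 1203} = \frac{1}{\frac{49035}{41}} = \frac{41}{49035}$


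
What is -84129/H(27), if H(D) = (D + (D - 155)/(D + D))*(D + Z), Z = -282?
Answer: 757161/56525 ≈ 13.395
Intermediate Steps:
H(D) = (-282 + D)*(D + (-155 + D)/(2*D)) (H(D) = (D + (D - 155)/(D + D))*(D - 282) = (D + (-155 + D)/((2*D)))*(-282 + D) = (D + (-155 + D)*(1/(2*D)))*(-282 + D) = (D + (-155 + D)/(2*D))*(-282 + D) = (-282 + D)*(D + (-155 + D)/(2*D)))
-84129/H(27) = -84129/(-437/2 + 27**2 + 21855/27 - 563/2*27) = -84129/(-437/2 + 729 + 21855*(1/27) - 15201/2) = -84129/(-437/2 + 729 + 7285/9 - 15201/2) = -84129/(-56525/9) = -84129*(-9/56525) = 757161/56525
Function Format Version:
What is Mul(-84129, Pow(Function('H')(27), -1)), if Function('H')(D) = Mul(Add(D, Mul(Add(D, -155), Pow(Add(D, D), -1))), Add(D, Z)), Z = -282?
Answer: Rational(757161, 56525) ≈ 13.395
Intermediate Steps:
Function('H')(D) = Mul(Add(-282, D), Add(D, Mul(Rational(1, 2), Pow(D, -1), Add(-155, D)))) (Function('H')(D) = Mul(Add(D, Mul(Add(D, -155), Pow(Add(D, D), -1))), Add(D, -282)) = Mul(Add(D, Mul(Add(-155, D), Pow(Mul(2, D), -1))), Add(-282, D)) = Mul(Add(D, Mul(Add(-155, D), Mul(Rational(1, 2), Pow(D, -1)))), Add(-282, D)) = Mul(Add(D, Mul(Rational(1, 2), Pow(D, -1), Add(-155, D))), Add(-282, D)) = Mul(Add(-282, D), Add(D, Mul(Rational(1, 2), Pow(D, -1), Add(-155, D)))))
Mul(-84129, Pow(Function('H')(27), -1)) = Mul(-84129, Pow(Add(Rational(-437, 2), Pow(27, 2), Mul(21855, Pow(27, -1)), Mul(Rational(-563, 2), 27)), -1)) = Mul(-84129, Pow(Add(Rational(-437, 2), 729, Mul(21855, Rational(1, 27)), Rational(-15201, 2)), -1)) = Mul(-84129, Pow(Add(Rational(-437, 2), 729, Rational(7285, 9), Rational(-15201, 2)), -1)) = Mul(-84129, Pow(Rational(-56525, 9), -1)) = Mul(-84129, Rational(-9, 56525)) = Rational(757161, 56525)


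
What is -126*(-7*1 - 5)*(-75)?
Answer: -113400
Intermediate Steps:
-126*(-7*1 - 5)*(-75) = -126*(-7 - 5)*(-75) = -126*(-12)*(-75) = 1512*(-75) = -113400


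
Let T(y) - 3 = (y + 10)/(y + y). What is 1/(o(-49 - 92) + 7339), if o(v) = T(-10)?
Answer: 1/7342 ≈ 0.00013620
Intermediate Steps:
T(y) = 3 + (10 + y)/(2*y) (T(y) = 3 + (y + 10)/(y + y) = 3 + (10 + y)/((2*y)) = 3 + (10 + y)*(1/(2*y)) = 3 + (10 + y)/(2*y))
o(v) = 3 (o(v) = 7/2 + 5/(-10) = 7/2 + 5*(-⅒) = 7/2 - ½ = 3)
1/(o(-49 - 92) + 7339) = 1/(3 + 7339) = 1/7342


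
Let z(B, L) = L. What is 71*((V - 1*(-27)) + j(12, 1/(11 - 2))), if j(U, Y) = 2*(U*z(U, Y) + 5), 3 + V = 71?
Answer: 22933/3 ≈ 7644.3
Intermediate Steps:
V = 68 (V = -3 + 71 = 68)
j(U, Y) = 10 + 2*U*Y (j(U, Y) = 2*(U*Y + 5) = 2*(5 + U*Y) = 10 + 2*U*Y)
71*((V - 1*(-27)) + j(12, 1/(11 - 2))) = 71*((68 - 1*(-27)) + (10 + 2*12/(11 - 2))) = 71*((68 + 27) + (10 + 2*12/9)) = 71*(95 + (10 + 2*12*(1/9))) = 71*(95 + (10 + 8/3)) = 71*(95 + 38/3) = 71*(323/3) = 22933/3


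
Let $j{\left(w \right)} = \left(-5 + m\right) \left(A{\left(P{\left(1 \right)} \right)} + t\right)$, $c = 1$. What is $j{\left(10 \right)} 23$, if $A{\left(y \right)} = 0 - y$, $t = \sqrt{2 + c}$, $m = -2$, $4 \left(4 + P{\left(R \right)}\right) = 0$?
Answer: $-644 - 161 \sqrt{3} \approx -922.86$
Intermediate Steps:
$P{\left(R \right)} = -4$ ($P{\left(R \right)} = -4 + \frac{1}{4} \cdot 0 = -4 + 0 = -4$)
$t = \sqrt{3}$ ($t = \sqrt{2 + 1} = \sqrt{3} \approx 1.732$)
$A{\left(y \right)} = - y$
$j{\left(w \right)} = -28 - 7 \sqrt{3}$ ($j{\left(w \right)} = \left(-5 - 2\right) \left(\left(-1\right) \left(-4\right) + \sqrt{3}\right) = - 7 \left(4 + \sqrt{3}\right) = -28 - 7 \sqrt{3}$)
$j{\left(10 \right)} 23 = \left(-28 - 7 \sqrt{3}\right) 23 = -644 - 161 \sqrt{3}$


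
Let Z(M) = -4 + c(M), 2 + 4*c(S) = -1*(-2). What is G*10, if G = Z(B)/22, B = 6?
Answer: -20/11 ≈ -1.8182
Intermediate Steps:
c(S) = 0 (c(S) = -½ + (-1*(-2))/4 = -½ + (¼)*2 = -½ + ½ = 0)
Z(M) = -4 (Z(M) = -4 + 0 = -4)
G = -2/11 (G = -4/22 = -4*1/22 = -2/11 ≈ -0.18182)
G*10 = -2/11*10 = -20/11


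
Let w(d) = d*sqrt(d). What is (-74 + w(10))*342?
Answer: -25308 + 3420*sqrt(10) ≈ -14493.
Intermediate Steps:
w(d) = d**(3/2)
(-74 + w(10))*342 = (-74 + 10**(3/2))*342 = (-74 + 10*sqrt(10))*342 = -25308 + 3420*sqrt(10)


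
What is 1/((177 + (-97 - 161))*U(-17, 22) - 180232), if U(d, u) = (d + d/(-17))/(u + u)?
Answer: -11/1982228 ≈ -5.5493e-6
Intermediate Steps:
U(d, u) = 8*d/(17*u) (U(d, u) = (d + d*(-1/17))/((2*u)) = (d - d/17)*(1/(2*u)) = (16*d/17)*(1/(2*u)) = 8*d/(17*u))
1/((177 + (-97 - 161))*U(-17, 22) - 180232) = 1/((177 + (-97 - 161))*((8/17)*(-17)/22) - 180232) = 1/((177 - 258)*((8/17)*(-17)*(1/22)) - 180232) = 1/(-81*(-4/11) - 180232) = 1/(324/11 - 180232) = 1/(-1982228/11) = -11/1982228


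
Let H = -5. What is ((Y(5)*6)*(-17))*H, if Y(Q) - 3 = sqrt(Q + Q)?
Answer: 1530 + 510*sqrt(10) ≈ 3142.8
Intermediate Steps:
Y(Q) = 3 + sqrt(2)*sqrt(Q) (Y(Q) = 3 + sqrt(Q + Q) = 3 + sqrt(2*Q) = 3 + sqrt(2)*sqrt(Q))
((Y(5)*6)*(-17))*H = (((3 + sqrt(2)*sqrt(5))*6)*(-17))*(-5) = (((3 + sqrt(10))*6)*(-17))*(-5) = ((18 + 6*sqrt(10))*(-17))*(-5) = (-306 - 102*sqrt(10))*(-5) = 1530 + 510*sqrt(10)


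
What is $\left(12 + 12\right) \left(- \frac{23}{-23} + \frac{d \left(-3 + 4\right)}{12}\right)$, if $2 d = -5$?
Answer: $19$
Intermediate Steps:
$d = - \frac{5}{2}$ ($d = \frac{1}{2} \left(-5\right) = - \frac{5}{2} \approx -2.5$)
$\left(12 + 12\right) \left(- \frac{23}{-23} + \frac{d \left(-3 + 4\right)}{12}\right) = \left(12 + 12\right) \left(- \frac{23}{-23} + \frac{\left(- \frac{5}{2}\right) \left(-3 + 4\right)}{12}\right) = 24 \left(\left(-23\right) \left(- \frac{1}{23}\right) + \left(- \frac{5}{2}\right) 1 \cdot \frac{1}{12}\right) = 24 \left(1 - \frac{5}{24}\right) = 24 \cdot \frac{19}{24} = 19$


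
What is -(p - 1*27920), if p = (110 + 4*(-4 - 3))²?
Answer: 21196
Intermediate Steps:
p = 6724 (p = (110 + 4*(-7))² = (110 - 28)² = 82² = 6724)
-(p - 1*27920) = -(6724 - 1*27920) = -(6724 - 27920) = -1*(-21196) = 21196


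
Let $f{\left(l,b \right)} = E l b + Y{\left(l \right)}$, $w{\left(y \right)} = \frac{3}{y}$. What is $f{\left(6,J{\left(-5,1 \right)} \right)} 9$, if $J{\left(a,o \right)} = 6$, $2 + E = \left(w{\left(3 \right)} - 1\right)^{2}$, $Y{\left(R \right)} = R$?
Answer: $-594$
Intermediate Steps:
$E = -2$ ($E = -2 + \left(\frac{3}{3} - 1\right)^{2} = -2 + \left(3 \cdot \frac{1}{3} - 1\right)^{2} = -2 + \left(1 - 1\right)^{2} = -2 + 0^{2} = -2 + 0 = -2$)
$f{\left(l,b \right)} = l - 2 b l$ ($f{\left(l,b \right)} = - 2 l b + l = - 2 b l + l = l - 2 b l$)
$f{\left(6,J{\left(-5,1 \right)} \right)} 9 = 6 \left(1 - 12\right) 9 = 6 \left(-11\right) 9 = \left(-66\right) 9 = -594$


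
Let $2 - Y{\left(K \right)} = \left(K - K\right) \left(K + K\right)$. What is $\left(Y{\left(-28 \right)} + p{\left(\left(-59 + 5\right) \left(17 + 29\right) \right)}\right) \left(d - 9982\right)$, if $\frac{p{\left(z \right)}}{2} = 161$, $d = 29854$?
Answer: $6438528$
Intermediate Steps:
$p{\left(z \right)} = 322$ ($p{\left(z \right)} = 2 \cdot 161 = 322$)
$Y{\left(K \right)} = 2$ ($Y{\left(K \right)} = 2 - \left(K - K\right) \left(K + K\right) = 2 - 0 \cdot 2 K = 2 - 0 = 2 + 0 = 2$)
$\left(Y{\left(-28 \right)} + p{\left(\left(-59 + 5\right) \left(17 + 29\right) \right)}\right) \left(d - 9982\right) = \left(2 + 322\right) \left(29854 - 9982\right) = 324 \cdot 19872 = 6438528$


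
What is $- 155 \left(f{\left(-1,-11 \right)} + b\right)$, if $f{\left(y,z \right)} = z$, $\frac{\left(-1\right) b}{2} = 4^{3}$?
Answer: $21545$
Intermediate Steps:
$b = -128$ ($b = - 2 \cdot 4^{3} = \left(-2\right) 64 = -128$)
$- 155 \left(f{\left(-1,-11 \right)} + b\right) = - 155 \left(-11 - 128\right) = \left(-155\right) \left(-139\right) = 21545$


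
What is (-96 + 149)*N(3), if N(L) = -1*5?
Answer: -265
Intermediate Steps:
N(L) = -5
(-96 + 149)*N(3) = (-96 + 149)*(-5) = 53*(-5) = -265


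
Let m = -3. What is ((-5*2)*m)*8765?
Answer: 262950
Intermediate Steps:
((-5*2)*m)*8765 = (-5*2*(-3))*8765 = -10*(-3)*8765 = 30*8765 = 262950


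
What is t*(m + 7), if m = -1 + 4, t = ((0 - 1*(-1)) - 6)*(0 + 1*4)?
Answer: -200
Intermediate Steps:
t = -20 (t = ((0 + 1) - 6)*(0 + 4) = (1 - 6)*4 = -5*4 = -20)
m = 3
t*(m + 7) = -20*(3 + 7) = -20*10 = -200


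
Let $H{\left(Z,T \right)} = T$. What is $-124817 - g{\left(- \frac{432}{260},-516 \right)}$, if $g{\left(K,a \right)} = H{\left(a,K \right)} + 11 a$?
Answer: $- \frac{7744057}{65} \approx -1.1914 \cdot 10^{5}$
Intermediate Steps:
$g{\left(K,a \right)} = K + 11 a$
$-124817 - g{\left(- \frac{432}{260},-516 \right)} = -124817 - \left(- \frac{432}{260} + 11 \left(-516\right)\right) = -124817 - \left(\left(-432\right) \frac{1}{260} - 5676\right) = -124817 - \left(- \frac{108}{65} - 5676\right) = -124817 - - \frac{369048}{65} = -124817 + \frac{369048}{65} = - \frac{7744057}{65}$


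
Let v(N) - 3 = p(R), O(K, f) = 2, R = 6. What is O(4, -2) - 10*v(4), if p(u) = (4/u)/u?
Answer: -262/9 ≈ -29.111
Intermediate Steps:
p(u) = 4/u²
v(N) = 28/9 (v(N) = 3 + 4/6² = 3 + 4*(1/36) = 3 + ⅑ = 28/9)
O(4, -2) - 10*v(4) = 2 - 10*28/9 = 2 - 280/9 = -262/9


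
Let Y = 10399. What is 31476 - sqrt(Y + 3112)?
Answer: 31476 - sqrt(13511) ≈ 31360.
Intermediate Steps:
31476 - sqrt(Y + 3112) = 31476 - sqrt(10399 + 3112) = 31476 - sqrt(13511)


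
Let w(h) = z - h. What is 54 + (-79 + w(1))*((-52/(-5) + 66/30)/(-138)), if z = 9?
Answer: 13911/230 ≈ 60.483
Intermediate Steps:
w(h) = 9 - h
54 + (-79 + w(1))*((-52/(-5) + 66/30)/(-138)) = 54 + (-79 + (9 - 1*1))*((-52/(-5) + 66/30)/(-138)) = 54 + (-79 + (9 - 1))*((-52*(-⅕) + 66*(1/30))*(-1/138)) = 54 + (-79 + 8)*((52/5 + 11/5)*(-1/138)) = 54 - 4473*(-1)/(5*138) = 54 - 71*(-21/230) = 54 + 1491/230 = 13911/230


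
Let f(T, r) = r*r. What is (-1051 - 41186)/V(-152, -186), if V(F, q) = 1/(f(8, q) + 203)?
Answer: -1469805363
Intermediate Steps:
f(T, r) = r**2
V(F, q) = 1/(203 + q**2) (V(F, q) = 1/(q**2 + 203) = 1/(203 + q**2))
(-1051 - 41186)/V(-152, -186) = (-1051 - 41186)/(1/(203 + (-186)**2)) = -42237/(1/(203 + 34596)) = -42237/(1/34799) = -42237/1/34799 = -42237*34799 = -1469805363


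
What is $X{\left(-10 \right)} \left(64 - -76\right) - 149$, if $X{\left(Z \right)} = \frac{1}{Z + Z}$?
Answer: $-156$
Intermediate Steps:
$X{\left(Z \right)} = \frac{1}{2 Z}$
$X{\left(-10 \right)} \left(64 - -76\right) - 149 = \frac{1}{2 \left(-10\right)} \left(64 - -76\right) - 149 = \frac{1}{2} \left(- \frac{1}{10}\right) \left(64 + 76\right) - 149 = \left(- \frac{1}{20}\right) 140 - 149 = -7 - 149 = -156$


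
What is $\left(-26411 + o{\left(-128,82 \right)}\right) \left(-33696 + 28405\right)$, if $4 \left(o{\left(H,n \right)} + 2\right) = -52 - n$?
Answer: $\frac{279856863}{2} \approx 1.3993 \cdot 10^{8}$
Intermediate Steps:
$o{\left(H,n \right)} = -15 - \frac{n}{4}$ ($o{\left(H,n \right)} = -2 + \frac{-52 - n}{4} = -2 - \left(13 + \frac{n}{4}\right) = -15 - \frac{n}{4}$)
$\left(-26411 + o{\left(-128,82 \right)}\right) \left(-33696 + 28405\right) = \left(-26411 - \frac{71}{2}\right) \left(-33696 + 28405\right) = \left(-26411 - \frac{71}{2}\right) \left(-5291\right) = \left(- \frac{52893}{2}\right) \left(-5291\right) = \frac{279856863}{2}$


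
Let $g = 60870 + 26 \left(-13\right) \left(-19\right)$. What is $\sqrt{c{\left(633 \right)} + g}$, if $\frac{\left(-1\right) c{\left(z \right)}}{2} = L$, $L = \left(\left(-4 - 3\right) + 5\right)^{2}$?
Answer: $6 \sqrt{1869} \approx 259.39$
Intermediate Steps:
$g = 67292$ ($g = 60870 - -6422 = 60870 + 6422 = 67292$)
$L = 4$ ($L = \left(-7 + 5\right)^{2} = \left(-2\right)^{2} = 4$)
$c{\left(z \right)} = -8$ ($c{\left(z \right)} = \left(-2\right) 4 = -8$)
$\sqrt{c{\left(633 \right)} + g} = \sqrt{-8 + 67292} = \sqrt{67284} = 6 \sqrt{1869}$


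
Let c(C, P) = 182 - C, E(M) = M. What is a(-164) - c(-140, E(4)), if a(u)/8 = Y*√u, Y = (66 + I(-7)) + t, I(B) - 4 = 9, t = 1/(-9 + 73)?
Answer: -322 + 5057*I*√41/4 ≈ -322.0 + 8095.1*I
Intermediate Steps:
t = 1/64 ≈ 0.015625
I(B) = 13 (I(B) = 4 + 9 = 13)
Y = 5057/64 (Y = (66 + 13) + 1/64 = 79 + 1/64 = 5057/64 ≈ 79.016)
a(u) = 5057*√u/8 (a(u) = 8*(5057*√u/64) = 5057*√u/8)
a(-164) - c(-140, E(4)) = 5057*√(-164)/8 - (182 - 1*(-140)) = 5057*(2*I*√41)/8 - (182 + 140) = 5057*I*√41/4 - 1*322 = 5057*I*√41/4 - 322 = -322 + 5057*I*√41/4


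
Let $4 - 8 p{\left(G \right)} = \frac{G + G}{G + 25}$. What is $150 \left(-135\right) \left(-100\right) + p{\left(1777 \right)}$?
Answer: $\frac{14596201827}{7208} \approx 2.025 \cdot 10^{6}$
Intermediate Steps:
$p{\left(G \right)} = \frac{1}{2} - \frac{G}{4 \left(25 + G\right)}$ ($p{\left(G \right)} = \frac{1}{2} - \frac{\left(G + G\right) \frac{1}{G + 25}}{8} = \frac{1}{2} - \frac{2 G \frac{1}{25 + G}}{8} = \frac{1}{2} - \frac{G}{4 \left(25 + G\right)}$)
$150 \left(-135\right) \left(-100\right) + p{\left(1777 \right)} = 150 \left(-135\right) \left(-100\right) + \frac{50 + 1777}{4 \left(25 + 1777\right)} = \left(-20250\right) \left(-100\right) + \frac{1}{4} \cdot \frac{1}{1802} \cdot 1827 = 2025000 + \frac{1}{4} \cdot \frac{1}{1802} \cdot 1827 = 2025000 + \frac{1827}{7208} = \frac{14596201827}{7208}$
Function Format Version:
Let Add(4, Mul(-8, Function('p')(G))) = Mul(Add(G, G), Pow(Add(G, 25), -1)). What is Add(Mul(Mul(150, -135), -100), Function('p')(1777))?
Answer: Rational(14596201827, 7208) ≈ 2.0250e+6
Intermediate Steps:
Function('p')(G) = Add(Rational(1, 2), Mul(Rational(-1, 4), G, Pow(Add(25, G), -1))) (Function('p')(G) = Add(Rational(1, 2), Mul(Rational(-1, 8), Mul(Add(G, G), Pow(Add(G, 25), -1)))) = Add(Rational(1, 2), Mul(Rational(-1, 8), Mul(Mul(2, G), Pow(Add(25, G), -1)))) = Add(Rational(1, 2), Mul(Rational(-1, 8), Mul(2, G, Pow(Add(25, G), -1)))) = Add(Rational(1, 2), Mul(Rational(-1, 4), G, Pow(Add(25, G), -1))))
Add(Mul(Mul(150, -135), -100), Function('p')(1777)) = Add(Mul(Mul(150, -135), -100), Mul(Rational(1, 4), Pow(Add(25, 1777), -1), Add(50, 1777))) = Add(Mul(-20250, -100), Mul(Rational(1, 4), Pow(1802, -1), 1827)) = Add(2025000, Mul(Rational(1, 4), Rational(1, 1802), 1827)) = Add(2025000, Rational(1827, 7208)) = Rational(14596201827, 7208)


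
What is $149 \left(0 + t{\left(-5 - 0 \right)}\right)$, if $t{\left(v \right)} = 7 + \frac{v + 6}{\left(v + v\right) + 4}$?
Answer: $\frac{6109}{6} \approx 1018.2$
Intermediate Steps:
$t{\left(v \right)} = 7 + \frac{6 + v}{4 + 2 v}$ ($t{\left(v \right)} = 7 + \frac{6 + v}{2 v + 4} = 7 + \frac{6 + v}{4 + 2 v}$)
$149 \left(0 + t{\left(-5 - 0 \right)}\right) = 149 \left(0 + \frac{34 + 15 \left(-5 - 0\right)}{2 \left(2 - 5\right)}\right) = 149 \left(0 + \frac{34 + 15 \left(-5 + 0\right)}{2 \left(2 + \left(-5 + 0\right)\right)}\right) = 149 \left(0 + \frac{34 + 15 \left(-5\right)}{2 \left(2 - 5\right)}\right) = 149 \left(0 + \frac{34 - 75}{2 \left(-3\right)}\right) = 149 \left(0 + \frac{1}{2} \left(- \frac{1}{3}\right) \left(-41\right)\right) = 149 \left(0 + \frac{41}{6}\right) = 149 \cdot \frac{41}{6} = \frac{6109}{6}$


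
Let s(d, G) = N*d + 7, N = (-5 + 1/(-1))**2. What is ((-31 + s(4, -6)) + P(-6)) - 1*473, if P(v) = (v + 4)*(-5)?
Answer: -343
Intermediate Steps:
N = 36 (N = (-5 - 1)**2 = (-6)**2 = 36)
s(d, G) = 7 + 36*d (s(d, G) = 36*d + 7 = 7 + 36*d)
P(v) = -20 - 5*v (P(v) = (4 + v)*(-5) = -20 - 5*v)
((-31 + s(4, -6)) + P(-6)) - 1*473 = ((-31 + (7 + 36*4)) + (-20 - 5*(-6))) - 1*473 = ((-31 + (7 + 144)) + (-20 + 30)) - 473 = ((-31 + 151) + 10) - 473 = (120 + 10) - 473 = 130 - 473 = -343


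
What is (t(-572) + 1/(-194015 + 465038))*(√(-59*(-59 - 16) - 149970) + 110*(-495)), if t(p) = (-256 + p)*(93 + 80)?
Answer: 704626897789650/90341 - 38822418611*I*√145545/271023 ≈ 7.7996e+9 - 5.4648e+7*I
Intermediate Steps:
t(p) = -44288 + 173*p (t(p) = (-256 + p)*173 = -44288 + 173*p)
(t(-572) + 1/(-194015 + 465038))*(√(-59*(-59 - 16) - 149970) + 110*(-495)) = ((-44288 + 173*(-572)) + 1/(-194015 + 465038))*(√(-59*(-59 - 16) - 149970) + 110*(-495)) = ((-44288 - 98956) + 1/271023)*(√(-59*(-75) - 149970) - 54450) = (-143244 + 1/271023)*(√(4425 - 149970) - 54450) = -38822418611*(√(-145545) - 54450)/271023 = -38822418611*(I*√145545 - 54450)/271023 = -38822418611*(-54450 + I*√145545)/271023 = 704626897789650/90341 - 38822418611*I*√145545/271023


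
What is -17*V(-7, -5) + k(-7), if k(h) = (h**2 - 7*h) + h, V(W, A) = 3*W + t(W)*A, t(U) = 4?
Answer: 788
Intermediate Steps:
V(W, A) = 3*W + 4*A
k(h) = h**2 - 6*h
-17*V(-7, -5) + k(-7) = -17*(3*(-7) + 4*(-5)) - 7*(-6 - 7) = -17*(-21 - 20) - 7*(-13) = -17*(-41) + 91 = 697 + 91 = 788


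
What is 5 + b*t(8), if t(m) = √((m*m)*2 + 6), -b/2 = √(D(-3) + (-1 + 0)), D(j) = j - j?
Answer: 5 - 2*I*√134 ≈ 5.0 - 23.152*I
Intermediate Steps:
D(j) = 0
b = -2*I (b = -2*√(0 + (-1 + 0)) = -2*√(0 - 1) = -2*I ≈ -2.0*I)
t(m) = √(6 + 2*m²) (t(m) = √(m²*2 + 6) = √(2*m² + 6) = √(6 + 2*m²))
5 + b*t(8) = 5 + (-2*I)*√(6 + 2*8²) = 5 + (-2*I)*√(6 + 2*64) = 5 + (-2*I)*√(6 + 128) = 5 + (-2*I)*√134 = 5 - 2*I*√134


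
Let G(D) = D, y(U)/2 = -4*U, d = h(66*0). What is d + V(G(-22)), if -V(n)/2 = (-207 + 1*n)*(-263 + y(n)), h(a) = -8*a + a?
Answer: -39846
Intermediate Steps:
h(a) = -7*a
d = 0 (d = -462*0 = -7*0 = 0)
y(U) = -8*U (y(U) = 2*(-4*U) = -8*U)
V(n) = -2*(-263 - 8*n)*(-207 + n) (V(n) = -2*(-207 + 1*n)*(-263 - 8*n) = -2*(-207 + n)*(-263 - 8*n) = -2*(-263 - 8*n)*(-207 + n))
d + V(G(-22)) = 0 + (-108882 - 2786*(-22) + 16*(-22)²) = 0 + (-108882 + 61292 + 16*484) = 0 + (-108882 + 61292 + 7744) = 0 - 39846 = -39846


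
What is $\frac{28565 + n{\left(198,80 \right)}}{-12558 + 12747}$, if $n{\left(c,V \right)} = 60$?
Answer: $\frac{28625}{189} \approx 151.46$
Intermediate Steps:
$\frac{28565 + n{\left(198,80 \right)}}{-12558 + 12747} = \frac{28565 + 60}{-12558 + 12747} = \frac{28625}{189}$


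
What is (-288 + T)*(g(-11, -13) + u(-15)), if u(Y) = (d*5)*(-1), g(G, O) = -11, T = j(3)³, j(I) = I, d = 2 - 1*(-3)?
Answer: 9396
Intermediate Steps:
d = 5 (d = 2 + 3 = 5)
T = 27 (T = 3³ = 27)
u(Y) = -25 (u(Y) = (5*5)*(-1) = 25*(-1) = -25)
(-288 + T)*(g(-11, -13) + u(-15)) = (-288 + 27)*(-11 - 25) = -261*(-36) = 9396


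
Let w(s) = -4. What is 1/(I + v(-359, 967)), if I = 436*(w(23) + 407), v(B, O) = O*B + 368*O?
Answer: 1/184411 ≈ 5.4227e-6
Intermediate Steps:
v(B, O) = 368*O + B*O (v(B, O) = B*O + 368*O = 368*O + B*O)
I = 175708 (I = 436*(-4 + 407) = 436*403 = 175708)
1/(I + v(-359, 967)) = 1/(175708 + 967*(368 - 359)) = 1/(175708 + 967*9) = 1/(175708 + 8703) = 1/184411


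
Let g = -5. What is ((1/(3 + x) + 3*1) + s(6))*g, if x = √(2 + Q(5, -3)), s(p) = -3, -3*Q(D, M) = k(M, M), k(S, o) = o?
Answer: -5/2 + 5*√3/6 ≈ -1.0566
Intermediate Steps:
Q(D, M) = -M/3
x = √3 (x = √(2 - ⅓*(-3)) = √(2 + 1) = √3 ≈ 1.7320)
((1/(3 + x) + 3*1) + s(6))*g = ((1/(3 + √3) + 3*1) - 3)*(-5) = ((1/(3 + √3) + 3) - 3)*(-5) = ((3 + 1/(3 + √3)) - 3)*(-5) = -5/(3 + √3)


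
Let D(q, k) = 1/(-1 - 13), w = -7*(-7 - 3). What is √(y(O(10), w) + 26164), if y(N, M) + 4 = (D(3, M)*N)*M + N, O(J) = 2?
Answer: 2*√6538 ≈ 161.72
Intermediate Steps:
w = 70 (w = -7*(-10) = 70)
D(q, k) = -1/14 (D(q, k) = 1/(-14) = -1/14)
y(N, M) = -4 + N - M*N/14 (y(N, M) = -4 + ((-N/14)*M + N) = -4 + (-M*N/14 + N) = -4 + (N - M*N/14) = -4 + N - M*N/14)
√(y(O(10), w) + 26164) = √((-4 + 2 - 1/14*70*2) + 26164) = √((-4 + 2 - 10) + 26164) = √(-12 + 26164) = √26152 = 2*√6538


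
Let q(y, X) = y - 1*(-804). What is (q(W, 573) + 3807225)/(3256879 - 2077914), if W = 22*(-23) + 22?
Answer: 761509/235793 ≈ 3.2296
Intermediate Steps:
W = -484 (W = -506 + 22 = -484)
q(y, X) = 804 + y (q(y, X) = y + 804 = 804 + y)
(q(W, 573) + 3807225)/(3256879 - 2077914) = ((804 - 484) + 3807225)/(3256879 - 2077914) = (320 + 3807225)/1178965 = 3807545*(1/1178965) = 761509/235793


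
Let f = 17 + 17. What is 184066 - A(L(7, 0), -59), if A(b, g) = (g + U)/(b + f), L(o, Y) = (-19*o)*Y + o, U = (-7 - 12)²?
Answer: 7546404/41 ≈ 1.8406e+5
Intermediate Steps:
U = 361 (U = (-19)² = 361)
f = 34
L(o, Y) = o - 19*Y*o (L(o, Y) = -19*Y*o + o = o - 19*Y*o)
A(b, g) = (361 + g)/(34 + b) (A(b, g) = (g + 361)/(b + 34) = (361 + g)/(34 + b))
184066 - A(L(7, 0), -59) = 184066 - (361 - 59)/(34 + 7*(1 - 19*0)) = 184066 - 302/(34 + 7*(1 + 0)) = 184066 - 302/(34 + 7*1) = 184066 - 302/(34 + 7) = 184066 - 302/41 = 7546404/41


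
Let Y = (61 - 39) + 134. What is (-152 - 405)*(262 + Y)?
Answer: -232826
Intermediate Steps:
Y = 156 (Y = 22 + 134 = 156)
(-152 - 405)*(262 + Y) = (-152 - 405)*(262 + 156) = -557*418 = -232826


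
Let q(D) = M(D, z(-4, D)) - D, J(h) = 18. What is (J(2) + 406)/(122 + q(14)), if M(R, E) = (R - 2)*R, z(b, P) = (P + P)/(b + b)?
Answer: 106/69 ≈ 1.5362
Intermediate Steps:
z(b, P) = P/b (z(b, P) = (2*P)/((2*b)) = (2*P)*(1/(2*b)) = P/b)
M(R, E) = R*(-2 + R) (M(R, E) = (-2 + R)*R = R*(-2 + R))
q(D) = -D + D*(-2 + D) (q(D) = D*(-2 + D) - D = -D + D*(-2 + D))
(J(2) + 406)/(122 + q(14)) = (18 + 406)/(122 + 14*(-3 + 14)) = 424/(122 + 14*11) = 424/(122 + 154) = 424/276 = 424*(1/276) = 106/69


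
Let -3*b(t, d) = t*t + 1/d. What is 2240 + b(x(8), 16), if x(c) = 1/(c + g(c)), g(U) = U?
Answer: 1720303/768 ≈ 2240.0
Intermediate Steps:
x(c) = 1/(2*c) (x(c) = 1/(c + c) = 1/(2*c))
b(t, d) = -1/(3*d) - t²/3 (b(t, d) = -(t*t + 1/d)/3 = -(t² + 1/d)/3 = -(1/d + t²)/3 = -1/(3*d) - t²/3)
2240 + b(x(8), 16) = 2240 + (⅓)*(-1 - 1*16*((½)/8)²)/16 = 2240 + (⅓)*(1/16)*(-1 - 1*16*((½)*(⅛))²) = 2240 + (⅓)*(1/16)*(-1 - 1*16*(1/16)²) = 2240 + (⅓)*(1/16)*(-1 - 1*16*1/256) = 2240 + (⅓)*(1/16)*(-1 - 1/16) = 2240 + (⅓)*(1/16)*(-17/16) = 2240 - 17/768 = 1720303/768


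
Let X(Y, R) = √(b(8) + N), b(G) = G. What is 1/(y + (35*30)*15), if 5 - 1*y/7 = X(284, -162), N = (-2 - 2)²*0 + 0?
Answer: 2255/35595119 + 2*√2/35595119 ≈ 6.3431e-5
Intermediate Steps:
N = 0 (N = (-4)²*0 + 0 = 16*0 + 0 = 0 + 0 = 0)
X(Y, R) = 2*√2 (X(Y, R) = √(8 + 0) = √8 = 2*√2)
y = 35 - 14*√2 ≈ 15.201
1/(y + (35*30)*15) = 1/((35 - 14*√2) + (35*30)*15) = 1/((35 - 14*√2) + 1050*15) = 1/((35 - 14*√2) + 15750) = 1/(15785 - 14*√2)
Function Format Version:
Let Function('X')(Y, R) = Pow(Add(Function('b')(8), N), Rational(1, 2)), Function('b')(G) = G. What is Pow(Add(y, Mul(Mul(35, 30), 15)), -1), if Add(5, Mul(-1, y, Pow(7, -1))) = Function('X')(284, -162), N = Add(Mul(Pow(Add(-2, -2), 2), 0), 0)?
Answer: Add(Rational(2255, 35595119), Mul(Rational(2, 35595119), Pow(2, Rational(1, 2)))) ≈ 6.3431e-5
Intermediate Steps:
N = 0 (N = Add(Mul(Pow(-4, 2), 0), 0) = Add(Mul(16, 0), 0) = Add(0, 0) = 0)
Function('X')(Y, R) = Mul(2, Pow(2, Rational(1, 2))) (Function('X')(Y, R) = Pow(Add(8, 0), Rational(1, 2)) = Pow(8, Rational(1, 2)) = Mul(2, Pow(2, Rational(1, 2))))
y = Add(35, Mul(-14, Pow(2, Rational(1, 2)))) (y = Add(35, Mul(-7, Mul(2, Pow(2, Rational(1, 2))))) = Add(35, Mul(-14, Pow(2, Rational(1, 2)))) ≈ 15.201)
Pow(Add(y, Mul(Mul(35, 30), 15)), -1) = Pow(Add(Add(35, Mul(-14, Pow(2, Rational(1, 2)))), Mul(Mul(35, 30), 15)), -1) = Pow(Add(Add(35, Mul(-14, Pow(2, Rational(1, 2)))), Mul(1050, 15)), -1) = Pow(Add(Add(35, Mul(-14, Pow(2, Rational(1, 2)))), 15750), -1) = Pow(Add(15785, Mul(-14, Pow(2, Rational(1, 2)))), -1)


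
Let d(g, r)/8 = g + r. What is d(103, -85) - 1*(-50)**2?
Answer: -2356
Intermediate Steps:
d(g, r) = 8*g + 8*r (d(g, r) = 8*(g + r) = 8*g + 8*r)
d(103, -85) - 1*(-50)**2 = (8*103 + 8*(-85)) - 1*(-50)**2 = (824 - 680) - 1*2500 = 144 - 2500 = -2356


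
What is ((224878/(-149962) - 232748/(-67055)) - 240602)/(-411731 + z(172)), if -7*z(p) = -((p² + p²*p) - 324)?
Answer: -8467907583759869/11240218344339405 ≈ -0.75336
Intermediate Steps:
z(p) = -324/7 + p²/7 + p³/7 (z(p) = -(-1)*((p² + p²*p) - 324)/7 = -(-1)*((p² + p³) - 324)/7 = -(-1)*(-324 + p² + p³)/7 = -(324 - p² - p³)/7 = -324/7 + p²/7 + p³/7)
((224878/(-149962) - 232748/(-67055)) - 240602)/(-411731 + z(172)) = ((224878/(-149962) - 232748/(-67055)) - 240602)/(-411731 + (-324/7 + (⅐)*172² + (⅐)*172³)) = ((224878*(-1/149962) - 232748*(-1/67055)) - 240602)/(-411731 + (-324/7 + (⅐)*29584 + (⅐)*5088448)) = ((-112439/74981 + 232748/67055) - 240602)/(-411731 + (-324/7 + 29584/7 + 5088448/7)) = (9912080643/5027850955 - 240602)/(-411731 + 5117708/7) = -1209701083394267/(5027850955*2235591/7) = -1209701083394267/5027850955*7/2235591 = -8467907583759869/11240218344339405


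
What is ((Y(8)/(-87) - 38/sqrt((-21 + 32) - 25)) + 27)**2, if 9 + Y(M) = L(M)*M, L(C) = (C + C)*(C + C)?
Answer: -4792118/52983 + 11780*I*sqrt(14)/609 ≈ -90.446 + 72.376*I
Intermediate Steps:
L(C) = 4*C**2 (L(C) = (2*C)*(2*C) = 4*C**2)
Y(M) = -9 + 4*M**3 (Y(M) = -9 + (4*M**2)*M = -9 + 4*M**3)
((Y(8)/(-87) - 38/sqrt((-21 + 32) - 25)) + 27)**2 = (((-9 + 4*8**3)/(-87) - 38/sqrt((-21 + 32) - 25)) + 27)**2 = (((-9 + 4*512)*(-1/87) - 38/sqrt(11 - 25)) + 27)**2 = (((-9 + 2048)*(-1/87) - 38*(-I*sqrt(14)/14)) + 27)**2 = ((2039*(-1/87) - 38*(-I*sqrt(14)/14)) + 27)**2 = ((-2039/87 - (-19)*I*sqrt(14)/7) + 27)**2 = ((-2039/87 + 19*I*sqrt(14)/7) + 27)**2 = (310/87 + 19*I*sqrt(14)/7)**2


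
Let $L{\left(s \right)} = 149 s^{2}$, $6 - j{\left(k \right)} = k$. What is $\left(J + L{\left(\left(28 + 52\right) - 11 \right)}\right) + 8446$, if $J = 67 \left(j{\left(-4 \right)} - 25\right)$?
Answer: $716830$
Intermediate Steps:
$j{\left(k \right)} = 6 - k$
$J = -1005$ ($J = 67 \left(\left(6 - -4\right) - 25\right) = 67 \left(\left(6 + 4\right) - 25\right) = 67 \left(10 - 25\right) = 67 \left(-15\right) = -1005$)
$\left(J + L{\left(\left(28 + 52\right) - 11 \right)}\right) + 8446 = \left(-1005 + 149 \left(\left(28 + 52\right) - 11\right)^{2}\right) + 8446 = \left(-1005 + 149 \left(80 - 11\right)^{2}\right) + 8446 = \left(-1005 + 149 \cdot 69^{2}\right) + 8446 = \left(-1005 + 149 \cdot 4761\right) + 8446 = \left(-1005 + 709389\right) + 8446 = 708384 + 8446 = 716830$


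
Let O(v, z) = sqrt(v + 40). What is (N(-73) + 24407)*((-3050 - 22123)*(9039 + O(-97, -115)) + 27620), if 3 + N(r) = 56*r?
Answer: -4622116056132 - 511414668*I*sqrt(57) ≈ -4.6221e+12 - 3.8611e+9*I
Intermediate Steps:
O(v, z) = sqrt(40 + v)
N(r) = -3 + 56*r
(N(-73) + 24407)*((-3050 - 22123)*(9039 + O(-97, -115)) + 27620) = ((-3 + 56*(-73)) + 24407)*((-3050 - 22123)*(9039 + sqrt(40 - 97)) + 27620) = ((-3 - 4088) + 24407)*(-25173*(9039 + sqrt(-57)) + 27620) = (-4091 + 24407)*(-25173*(9039 + I*sqrt(57)) + 27620) = 20316*((-227538747 - 25173*I*sqrt(57)) + 27620) = 20316*(-227511127 - 25173*I*sqrt(57)) = -4622116056132 - 511414668*I*sqrt(57)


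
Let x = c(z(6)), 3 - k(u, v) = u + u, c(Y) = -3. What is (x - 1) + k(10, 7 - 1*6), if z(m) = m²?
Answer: -21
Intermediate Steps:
k(u, v) = 3 - 2*u (k(u, v) = 3 - (u + u) = 3 - 2*u)
x = -3
(x - 1) + k(10, 7 - 1*6) = (-3 - 1) + (3 - 2*10) = -4 + (3 - 20) = -4 - 17 = -21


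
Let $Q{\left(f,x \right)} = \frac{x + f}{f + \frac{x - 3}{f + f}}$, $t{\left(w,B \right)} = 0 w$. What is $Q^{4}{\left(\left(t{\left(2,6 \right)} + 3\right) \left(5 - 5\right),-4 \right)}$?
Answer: $0$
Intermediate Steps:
$t{\left(w,B \right)} = 0$
$Q{\left(f,x \right)} = \frac{f + x}{f + \frac{-3 + x}{2 f}}$
$Q^{4}{\left(\left(t{\left(2,6 \right)} + 3\right) \left(5 - 5\right),-4 \right)} = \left(\frac{2 \left(0 + 3\right) \left(5 - 5\right) \left(\left(0 + 3\right) \left(5 - 5\right) - 4\right)}{-3 - 4 + 2 \left(\left(0 + 3\right) \left(5 - 5\right)\right)^{2}}\right)^{4} = \left(\frac{2 \cdot 3 \cdot 0 \left(3 \cdot 0 - 4\right)}{-3 - 4 + 2 \left(3 \cdot 0\right)^{2}}\right)^{4} = \left(2 \cdot 0 \frac{1}{-3 - 4 + 2 \cdot 0^{2}} \left(0 - 4\right)\right)^{4} = \left(2 \cdot 0 \frac{1}{-3 - 4 + 2 \cdot 0} \left(-4\right)\right)^{4} = \left(2 \cdot 0 \frac{1}{-3 - 4 + 0} \left(-4\right)\right)^{4} = \left(2 \cdot 0 \frac{1}{-7} \left(-4\right)\right)^{4} = \left(2 \cdot 0 \left(- \frac{1}{7}\right) \left(-4\right)\right)^{4} = 0^{4} = 0$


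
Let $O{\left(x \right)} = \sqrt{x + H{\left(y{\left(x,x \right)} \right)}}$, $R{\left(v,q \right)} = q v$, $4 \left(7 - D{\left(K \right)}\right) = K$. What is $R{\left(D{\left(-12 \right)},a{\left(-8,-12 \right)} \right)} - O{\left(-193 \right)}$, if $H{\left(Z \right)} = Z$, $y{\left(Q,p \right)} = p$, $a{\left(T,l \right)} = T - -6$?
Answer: $-20 - i \sqrt{386} \approx -20.0 - 19.647 i$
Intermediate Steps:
$a{\left(T,l \right)} = 6 + T$ ($a{\left(T,l \right)} = T + 6 = 6 + T$)
$D{\left(K \right)} = 7 - \frac{K}{4}$
$O{\left(x \right)} = \sqrt{2} \sqrt{x}$ ($O{\left(x \right)} = \sqrt{x + x} = \sqrt{2 x} = \sqrt{2} \sqrt{x}$)
$R{\left(D{\left(-12 \right)},a{\left(-8,-12 \right)} \right)} - O{\left(-193 \right)} = \left(6 - 8\right) \left(7 - -3\right) - \sqrt{2} \sqrt{-193} = - 2 \left(7 + 3\right) - \sqrt{2} i \sqrt{193} = \left(-2\right) 10 - i \sqrt{386} = -20 - i \sqrt{386}$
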